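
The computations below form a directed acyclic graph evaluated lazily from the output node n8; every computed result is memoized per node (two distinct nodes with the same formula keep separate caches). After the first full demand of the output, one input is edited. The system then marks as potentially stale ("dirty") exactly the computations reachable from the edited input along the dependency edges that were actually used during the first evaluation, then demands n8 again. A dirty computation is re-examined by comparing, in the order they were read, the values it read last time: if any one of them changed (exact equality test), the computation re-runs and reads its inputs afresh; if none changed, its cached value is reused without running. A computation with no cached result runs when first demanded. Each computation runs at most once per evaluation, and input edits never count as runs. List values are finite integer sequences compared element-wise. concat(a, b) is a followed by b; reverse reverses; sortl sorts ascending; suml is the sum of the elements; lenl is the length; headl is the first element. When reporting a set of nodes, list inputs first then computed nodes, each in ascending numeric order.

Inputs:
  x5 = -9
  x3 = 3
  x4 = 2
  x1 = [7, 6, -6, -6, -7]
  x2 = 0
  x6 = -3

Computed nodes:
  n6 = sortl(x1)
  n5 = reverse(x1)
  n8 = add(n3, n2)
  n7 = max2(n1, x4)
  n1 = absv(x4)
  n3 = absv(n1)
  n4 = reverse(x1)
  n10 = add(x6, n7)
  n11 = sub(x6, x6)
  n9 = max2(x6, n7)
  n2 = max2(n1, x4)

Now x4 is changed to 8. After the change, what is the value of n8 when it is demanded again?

First demand of the output computes:
  n1 = absv(2) = 2
  n2 = max2(2, 2) = 2
  n3 = absv(2) = 2
  n8 = add(2, 2) = 4

After the edit, cleaning proceeds:
  n1: a read changed (x4 2->8) — executes, giving 8.
  n2: a read changed (n1 2->8; x4 2->8) — executes, giving 8.
  n3: a read changed (n1 2->8) — executes, giving 8.
  n8: a read changed (n3 2->8; n2 2->8) — executes, giving 16.

Demanding n8 again yields 16.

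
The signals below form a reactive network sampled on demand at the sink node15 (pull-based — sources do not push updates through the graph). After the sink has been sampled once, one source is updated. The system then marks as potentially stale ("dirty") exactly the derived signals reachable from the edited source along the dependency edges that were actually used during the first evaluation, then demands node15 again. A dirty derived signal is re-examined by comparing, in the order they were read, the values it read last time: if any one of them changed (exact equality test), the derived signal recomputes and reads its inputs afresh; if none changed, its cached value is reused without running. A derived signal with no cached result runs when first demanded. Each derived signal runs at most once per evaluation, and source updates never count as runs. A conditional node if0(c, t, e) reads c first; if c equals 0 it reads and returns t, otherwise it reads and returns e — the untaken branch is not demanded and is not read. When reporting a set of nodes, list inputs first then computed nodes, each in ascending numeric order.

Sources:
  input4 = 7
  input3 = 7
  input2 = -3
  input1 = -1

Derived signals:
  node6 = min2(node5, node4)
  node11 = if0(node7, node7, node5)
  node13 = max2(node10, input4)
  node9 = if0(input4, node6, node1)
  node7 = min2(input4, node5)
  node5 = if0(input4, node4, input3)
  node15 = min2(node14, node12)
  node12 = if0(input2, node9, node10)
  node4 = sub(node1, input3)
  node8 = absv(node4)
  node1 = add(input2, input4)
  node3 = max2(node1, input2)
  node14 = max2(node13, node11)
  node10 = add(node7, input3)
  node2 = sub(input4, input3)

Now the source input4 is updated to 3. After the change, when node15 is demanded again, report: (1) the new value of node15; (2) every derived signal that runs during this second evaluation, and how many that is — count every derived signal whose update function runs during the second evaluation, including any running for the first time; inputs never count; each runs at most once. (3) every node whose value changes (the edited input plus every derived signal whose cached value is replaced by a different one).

node15 now evaluates to 10.
Run set: node5, node7, node10, node11, node12, node13, node14, node15 (8 run).
Changed values: input4, node7, node10, node12, node13, node14, node15.

Initial pass — values computed on the first demand:
  node5 = if0(input4=7 -> else branch input3) = 7
  node7 = min2(7, 7) = 7
  node10 = add(7, 7) = 14
  node11 = if0(node7=7 -> else branch node5) = 7
  node12 = if0(input2=-3 -> else branch node10) = 14
  node13 = max2(14, 7) = 14
  node14 = max2(14, 7) = 14
  node15 = min2(14, 14) = 14

Second demand — change propagation:
  node5: re-runs because input4 7->3; new result 7 (unchanged).
  node7: re-runs because input4 7->3; new result 3.
  node10: re-runs because node7 7->3; new result 10.
  node11: re-runs because node7 7->3; new result 7 (unchanged).
  node12: re-runs because node10 14->10; new result 10.
  node13: re-runs because node10 14->10; input4 7->3; new result 10.
  node14: re-runs because node13 14->10; new result 10.
  node15: re-runs because node14 14->10; node12 14->10; new result 10.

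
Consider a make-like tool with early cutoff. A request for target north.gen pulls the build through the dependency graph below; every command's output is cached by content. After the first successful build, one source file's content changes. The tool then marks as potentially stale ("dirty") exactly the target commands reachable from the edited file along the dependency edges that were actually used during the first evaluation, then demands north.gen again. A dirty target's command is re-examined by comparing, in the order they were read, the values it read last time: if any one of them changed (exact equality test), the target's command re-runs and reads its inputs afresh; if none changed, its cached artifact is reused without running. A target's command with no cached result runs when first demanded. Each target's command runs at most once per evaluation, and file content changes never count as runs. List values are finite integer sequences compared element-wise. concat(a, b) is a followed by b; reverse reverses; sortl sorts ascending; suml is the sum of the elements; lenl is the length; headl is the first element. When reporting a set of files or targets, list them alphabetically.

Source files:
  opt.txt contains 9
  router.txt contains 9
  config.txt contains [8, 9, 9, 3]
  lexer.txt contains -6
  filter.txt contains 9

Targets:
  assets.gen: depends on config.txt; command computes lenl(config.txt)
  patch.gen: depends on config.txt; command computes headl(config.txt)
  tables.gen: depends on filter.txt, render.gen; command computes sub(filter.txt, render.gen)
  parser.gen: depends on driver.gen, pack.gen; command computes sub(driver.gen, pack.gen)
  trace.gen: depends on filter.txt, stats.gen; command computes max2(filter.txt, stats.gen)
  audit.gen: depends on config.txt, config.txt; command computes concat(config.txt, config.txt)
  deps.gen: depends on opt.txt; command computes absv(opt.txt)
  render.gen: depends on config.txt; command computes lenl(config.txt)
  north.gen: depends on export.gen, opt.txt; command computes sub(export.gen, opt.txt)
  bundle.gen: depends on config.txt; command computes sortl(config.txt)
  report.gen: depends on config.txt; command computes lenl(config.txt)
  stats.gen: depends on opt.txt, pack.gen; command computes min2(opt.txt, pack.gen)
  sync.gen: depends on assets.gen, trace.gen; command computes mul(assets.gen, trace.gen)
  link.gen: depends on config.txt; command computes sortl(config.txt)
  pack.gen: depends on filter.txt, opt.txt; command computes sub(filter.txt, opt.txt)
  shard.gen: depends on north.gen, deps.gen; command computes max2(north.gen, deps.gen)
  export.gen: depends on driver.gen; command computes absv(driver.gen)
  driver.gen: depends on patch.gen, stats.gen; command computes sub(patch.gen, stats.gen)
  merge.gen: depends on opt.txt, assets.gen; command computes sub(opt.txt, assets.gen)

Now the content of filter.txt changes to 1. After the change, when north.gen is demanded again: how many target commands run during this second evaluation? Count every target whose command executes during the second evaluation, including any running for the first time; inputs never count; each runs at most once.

5 target commands run: driver.gen, export.gen, north.gen, pack.gen, stats.gen.

First demand of the output computes:
  pack.gen = sub(9, 9) = 0
  patch.gen = headl([8, 9, 9, 3]) = 8
  stats.gen = min2(9, 0) = 0
  driver.gen = sub(8, 0) = 8
  export.gen = absv(8) = 8
  north.gen = sub(8, 9) = -1

After the edit, cleaning proceeds:
  pack.gen: a read changed (filter.txt 9->1) — executes, giving -8.
  stats.gen: a read changed (pack.gen 0->-8) — executes, giving -8.
  driver.gen: a read changed (stats.gen 0->-8) — executes, giving 16.
  export.gen: a read changed (driver.gen 8->16) — executes, giving 16.
  north.gen: a read changed (export.gen 8->16) — executes, giving 7.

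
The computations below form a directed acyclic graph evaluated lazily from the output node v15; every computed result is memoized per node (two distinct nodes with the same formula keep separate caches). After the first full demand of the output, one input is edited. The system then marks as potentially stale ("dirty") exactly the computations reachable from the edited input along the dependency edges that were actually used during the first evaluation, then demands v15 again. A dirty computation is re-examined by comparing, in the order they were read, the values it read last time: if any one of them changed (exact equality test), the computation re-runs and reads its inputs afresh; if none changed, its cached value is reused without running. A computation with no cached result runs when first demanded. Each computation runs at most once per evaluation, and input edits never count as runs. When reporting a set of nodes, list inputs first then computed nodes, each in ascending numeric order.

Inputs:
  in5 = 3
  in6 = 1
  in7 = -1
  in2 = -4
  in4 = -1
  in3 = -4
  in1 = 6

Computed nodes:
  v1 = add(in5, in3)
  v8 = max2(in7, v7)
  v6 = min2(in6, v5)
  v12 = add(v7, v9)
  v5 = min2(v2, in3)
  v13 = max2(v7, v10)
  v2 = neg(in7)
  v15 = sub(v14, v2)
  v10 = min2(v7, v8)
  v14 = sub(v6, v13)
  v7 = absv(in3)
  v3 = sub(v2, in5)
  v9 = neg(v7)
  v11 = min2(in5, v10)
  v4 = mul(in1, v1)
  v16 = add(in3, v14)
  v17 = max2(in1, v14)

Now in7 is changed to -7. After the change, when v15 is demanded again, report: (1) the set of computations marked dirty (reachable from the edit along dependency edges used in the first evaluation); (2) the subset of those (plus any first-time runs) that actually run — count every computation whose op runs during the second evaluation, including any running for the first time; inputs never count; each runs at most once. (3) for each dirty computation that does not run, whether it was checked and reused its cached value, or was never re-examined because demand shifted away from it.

The edit dirties: v2, v5, v6, v8, v10, v13, v14, v15.
4 computations run: v2, v5, v8, v15.
Cache hits after checking: v6, v10, v13, v14.
Note where the cutoff bites: v6 is checked, finds nothing changed, and keeps its cache.

First demand of the output computes:
  v2 = neg(-1) = 1
  v5 = min2(1, -4) = -4
  v6 = min2(1, -4) = -4
  v7 = absv(-4) = 4
  v8 = max2(-1, 4) = 4
  v10 = min2(4, 4) = 4
  v13 = max2(4, 4) = 4
  v14 = sub(-4, 4) = -8
  v15 = sub(-8, 1) = -9

After the edit, cleaning proceeds:
  v2: a read changed (in7 -1->-7) — executes, giving 7.
  v5: a read changed (v2 1->7) — executes, giving -4 — identical to its old value.
  v6: dirty, but its reads are unchanged (in6 unchanged, v5 unchanged); cached -4 stands.
  v8: a read changed (in7 -1->-7) — executes, giving 4 — identical to its old value.
  v10: dirty, but its reads are unchanged (v7 unchanged, v8 unchanged); cached 4 stands.
  v13: dirty, but its reads are unchanged (v7 unchanged, v10 unchanged); cached 4 stands.
  v14: dirty, but its reads are unchanged (v6 unchanged, v13 unchanged); cached -8 stands.
  v15: a read changed (v2 1->7) — executes, giving -15.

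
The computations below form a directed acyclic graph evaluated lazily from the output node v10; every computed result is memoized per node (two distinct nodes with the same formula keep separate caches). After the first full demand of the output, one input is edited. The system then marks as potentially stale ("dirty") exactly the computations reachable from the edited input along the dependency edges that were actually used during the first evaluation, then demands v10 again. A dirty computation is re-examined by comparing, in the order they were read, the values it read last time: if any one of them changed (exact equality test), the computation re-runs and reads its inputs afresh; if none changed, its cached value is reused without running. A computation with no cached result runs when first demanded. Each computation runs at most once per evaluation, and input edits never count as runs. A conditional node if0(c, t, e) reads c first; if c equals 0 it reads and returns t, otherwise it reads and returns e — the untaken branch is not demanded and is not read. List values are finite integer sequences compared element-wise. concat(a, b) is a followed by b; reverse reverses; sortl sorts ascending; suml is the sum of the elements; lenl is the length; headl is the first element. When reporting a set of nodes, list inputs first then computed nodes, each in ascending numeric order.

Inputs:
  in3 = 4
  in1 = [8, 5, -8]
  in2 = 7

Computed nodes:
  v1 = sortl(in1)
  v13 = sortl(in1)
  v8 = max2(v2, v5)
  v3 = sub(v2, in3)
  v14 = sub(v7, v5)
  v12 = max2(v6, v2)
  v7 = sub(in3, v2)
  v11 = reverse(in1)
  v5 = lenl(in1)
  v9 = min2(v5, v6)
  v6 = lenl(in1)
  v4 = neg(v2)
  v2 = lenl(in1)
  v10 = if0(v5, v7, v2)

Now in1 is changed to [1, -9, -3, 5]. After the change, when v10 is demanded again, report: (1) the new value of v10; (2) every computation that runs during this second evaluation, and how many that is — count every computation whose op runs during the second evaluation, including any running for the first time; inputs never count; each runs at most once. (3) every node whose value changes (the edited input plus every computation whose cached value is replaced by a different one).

Demanding v10 again yields 4.
3 computations run: v2, v5, v10.
The nodes whose values change: in1, v2, v5, v10.

First demand of the output computes:
  v2 = lenl([8, 5, -8]) = 3
  v5 = lenl([8, 5, -8]) = 3
  v10 = if0(v5=3 -> else branch v2) = 3

After the edit, cleaning proceeds:
  v2: a read changed (in1 [8, 5, -8]->[1, -9, -3, 5]) — executes, giving 4.
  v5: a read changed (in1 [8, 5, -8]->[1, -9, -3, 5]) — executes, giving 4.
  v10: a read changed (v5 3->4; v2 3->4) — executes, giving 4.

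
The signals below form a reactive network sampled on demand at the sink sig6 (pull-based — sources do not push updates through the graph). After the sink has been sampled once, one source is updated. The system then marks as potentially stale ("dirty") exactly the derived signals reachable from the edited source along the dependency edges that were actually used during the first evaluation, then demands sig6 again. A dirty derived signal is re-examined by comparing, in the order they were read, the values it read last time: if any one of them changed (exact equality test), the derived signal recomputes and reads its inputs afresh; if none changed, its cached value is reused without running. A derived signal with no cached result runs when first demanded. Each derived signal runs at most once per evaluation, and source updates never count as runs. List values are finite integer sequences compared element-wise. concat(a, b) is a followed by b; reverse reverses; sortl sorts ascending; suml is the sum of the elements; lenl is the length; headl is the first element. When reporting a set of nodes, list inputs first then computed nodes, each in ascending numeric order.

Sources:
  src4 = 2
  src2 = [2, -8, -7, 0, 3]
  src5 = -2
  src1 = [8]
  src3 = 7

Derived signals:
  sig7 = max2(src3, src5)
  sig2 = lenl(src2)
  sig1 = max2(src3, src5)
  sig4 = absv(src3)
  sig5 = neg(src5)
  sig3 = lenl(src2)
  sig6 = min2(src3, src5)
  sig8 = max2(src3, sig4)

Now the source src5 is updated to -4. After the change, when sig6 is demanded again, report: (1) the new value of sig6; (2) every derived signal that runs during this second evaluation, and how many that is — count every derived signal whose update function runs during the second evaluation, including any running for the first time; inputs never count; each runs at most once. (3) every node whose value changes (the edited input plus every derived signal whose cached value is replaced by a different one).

Initial pass — values computed on the first demand:
  sig6 = min2(7, -2) = -2

Second demand — change propagation:
  sig6: re-runs because src5 -2->-4; new result -4.

sig6 now evaluates to -4.
Run set: sig6 (1 run).
Changed values: src5, sig6.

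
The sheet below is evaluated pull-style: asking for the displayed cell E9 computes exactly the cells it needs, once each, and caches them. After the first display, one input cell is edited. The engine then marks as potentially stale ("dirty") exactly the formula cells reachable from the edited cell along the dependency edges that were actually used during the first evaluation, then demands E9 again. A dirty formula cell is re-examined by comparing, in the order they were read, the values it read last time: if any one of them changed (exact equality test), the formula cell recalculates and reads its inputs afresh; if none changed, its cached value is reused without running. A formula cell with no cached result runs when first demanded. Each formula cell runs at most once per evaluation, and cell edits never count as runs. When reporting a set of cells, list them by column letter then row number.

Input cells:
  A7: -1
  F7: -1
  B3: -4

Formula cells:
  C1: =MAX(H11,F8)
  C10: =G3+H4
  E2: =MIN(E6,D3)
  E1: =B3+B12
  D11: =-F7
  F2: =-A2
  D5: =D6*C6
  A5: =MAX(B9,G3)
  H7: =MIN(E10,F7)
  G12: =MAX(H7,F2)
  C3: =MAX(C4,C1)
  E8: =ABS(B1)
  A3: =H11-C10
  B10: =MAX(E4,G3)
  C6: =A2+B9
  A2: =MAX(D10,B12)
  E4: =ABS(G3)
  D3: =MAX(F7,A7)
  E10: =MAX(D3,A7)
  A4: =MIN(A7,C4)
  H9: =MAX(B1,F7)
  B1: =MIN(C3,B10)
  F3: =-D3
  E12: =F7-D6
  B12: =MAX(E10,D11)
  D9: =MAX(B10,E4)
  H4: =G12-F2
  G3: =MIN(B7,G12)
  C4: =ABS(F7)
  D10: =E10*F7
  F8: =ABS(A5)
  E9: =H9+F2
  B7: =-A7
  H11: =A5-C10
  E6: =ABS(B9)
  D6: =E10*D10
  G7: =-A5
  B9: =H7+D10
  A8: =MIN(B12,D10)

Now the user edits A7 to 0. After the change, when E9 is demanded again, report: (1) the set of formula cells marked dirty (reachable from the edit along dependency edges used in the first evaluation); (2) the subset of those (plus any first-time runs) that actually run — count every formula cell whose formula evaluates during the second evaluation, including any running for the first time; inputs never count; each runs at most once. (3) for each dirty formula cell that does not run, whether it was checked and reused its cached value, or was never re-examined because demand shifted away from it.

The edit dirties: A2, A5, B1, B7, B9, B10, B12, C1, C3, C10, D3, D10, E4, E9, E10, F2, F8, G3, G12, H4, H7, H9, H11.
13 formula cells run: A2, A5, B7, B9, B12, C1, D3, D10, E10, F8, G3, H7, H11.
Cache hits after checking: B1, B10, C3, C10, E4, E9, F2, G12, H4, H9.
Note where the cutoff bites: F2 is checked, finds nothing changed, and keeps its cache.

First demand of the output computes:
  B7 = -(-1) = 1
  C4 = ABS(-1) = 1
  D3 = MAX(-1, -1) = -1
  D11 = -(-1) = 1
  E10 = MAX(-1, -1) = -1
  B12 = MAX(-1, 1) = 1
  D10 = -1 * -1 = 1
  A2 = MAX(1, 1) = 1
  F2 = -(1) = -1
  H7 = MIN(-1, -1) = -1
  B9 = -1 + 1 = 0
  G12 = MAX(-1, -1) = -1
  G3 = MIN(1, -1) = -1
  A5 = MAX(0, -1) = 0
  E4 = ABS(-1) = 1
  B10 = MAX(1, -1) = 1
  F8 = ABS(0) = 0
  H4 = -1 - -1 = 0
  C10 = -1 + 0 = -1
  H11 = 0 - -1 = 1
  C1 = MAX(1, 0) = 1
  C3 = MAX(1, 1) = 1
  B1 = MIN(1, 1) = 1
  H9 = MAX(1, -1) = 1
  E9 = 1 + -1 = 0

After the edit, cleaning proceeds:
  B7: a read changed (A7 -1->0) — executes, giving 0.
  D3: a read changed (A7 -1->0) — executes, giving 0.
  E10: a read changed (D3 -1->0; A7 -1->0) — executes, giving 0.
  B12: a read changed (E10 -1->0) — executes, giving 1 — identical to its old value.
  D10: a read changed (E10 -1->0) — executes, giving 0.
  A2: a read changed (D10 1->0) — executes, giving 1 — identical to its old value.
  F2: dirty, but its reads are unchanged (A2 unchanged); cached -1 stands.
  H7: a read changed (E10 -1->0) — executes, giving -1 — identical to its old value.
  B9: a read changed (D10 1->0) — executes, giving -1.
  G12: dirty, but its reads are unchanged (H7 unchanged, F2 unchanged); cached -1 stands.
  G3: a read changed (B7 1->0) — executes, giving -1 — identical to its old value.
  A5: a read changed (B9 0->-1) — executes, giving -1.
  E4: dirty, but its reads are unchanged (G3 unchanged); cached 1 stands.
  B10: dirty, but its reads are unchanged (E4 unchanged, G3 unchanged); cached 1 stands.
  F8: a read changed (A5 0->-1) — executes, giving 1.
  H4: dirty, but its reads are unchanged (G12 unchanged, F2 unchanged); cached 0 stands.
  C10: dirty, but its reads are unchanged (G3 unchanged, H4 unchanged); cached -1 stands.
  H11: a read changed (A5 0->-1) — executes, giving 0.
  C1: a read changed (H11 1->0; F8 0->1) — executes, giving 1 — identical to its old value.
  C3: dirty, but its reads are unchanged (C4 unchanged, C1 unchanged); cached 1 stands.
  B1: dirty, but its reads are unchanged (C3 unchanged, B10 unchanged); cached 1 stands.
  H9: dirty, but its reads are unchanged (B1 unchanged, F7 unchanged); cached 1 stands.
  E9: dirty, but its reads are unchanged (H9 unchanged, F2 unchanged); cached 0 stands.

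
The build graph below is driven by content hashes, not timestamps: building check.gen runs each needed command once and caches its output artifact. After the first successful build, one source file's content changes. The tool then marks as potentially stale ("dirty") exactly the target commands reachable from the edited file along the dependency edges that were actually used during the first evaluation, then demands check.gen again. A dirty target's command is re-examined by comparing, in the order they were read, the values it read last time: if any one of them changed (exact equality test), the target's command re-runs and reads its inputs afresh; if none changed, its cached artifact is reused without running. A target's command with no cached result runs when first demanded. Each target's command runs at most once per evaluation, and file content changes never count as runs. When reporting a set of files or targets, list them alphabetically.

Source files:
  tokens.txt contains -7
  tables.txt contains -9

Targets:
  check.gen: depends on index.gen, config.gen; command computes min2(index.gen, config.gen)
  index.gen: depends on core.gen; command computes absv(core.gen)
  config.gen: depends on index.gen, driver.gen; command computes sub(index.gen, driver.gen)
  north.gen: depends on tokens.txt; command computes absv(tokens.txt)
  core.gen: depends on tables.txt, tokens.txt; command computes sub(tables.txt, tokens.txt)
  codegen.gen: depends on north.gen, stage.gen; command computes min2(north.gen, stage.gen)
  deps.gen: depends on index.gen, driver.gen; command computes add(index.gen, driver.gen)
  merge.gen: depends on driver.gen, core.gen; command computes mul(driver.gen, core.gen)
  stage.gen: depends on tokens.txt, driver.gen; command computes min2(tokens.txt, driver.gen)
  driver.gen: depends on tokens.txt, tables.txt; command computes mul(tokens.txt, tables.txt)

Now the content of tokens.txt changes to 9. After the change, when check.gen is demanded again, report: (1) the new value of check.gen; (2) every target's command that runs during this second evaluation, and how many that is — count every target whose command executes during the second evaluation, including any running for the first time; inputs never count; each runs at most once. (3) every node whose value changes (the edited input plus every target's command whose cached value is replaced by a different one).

check.gen now evaluates to 18.
Run set: check.gen, config.gen, core.gen, driver.gen, index.gen (5 run).
Changed values: check.gen, config.gen, core.gen, driver.gen, index.gen, tokens.txt.

Initial pass — values computed on the first demand:
  core.gen = sub(-9, -7) = -2
  driver.gen = mul(-7, -9) = 63
  index.gen = absv(-2) = 2
  config.gen = sub(2, 63) = -61
  check.gen = min2(2, -61) = -61

Second demand — change propagation:
  core.gen: re-runs because tokens.txt -7->9; new result -18.
  driver.gen: re-runs because tokens.txt -7->9; new result -81.
  index.gen: re-runs because core.gen -2->-18; new result 18.
  config.gen: re-runs because index.gen 2->18; driver.gen 63->-81; new result 99.
  check.gen: re-runs because index.gen 2->18; config.gen -61->99; new result 18.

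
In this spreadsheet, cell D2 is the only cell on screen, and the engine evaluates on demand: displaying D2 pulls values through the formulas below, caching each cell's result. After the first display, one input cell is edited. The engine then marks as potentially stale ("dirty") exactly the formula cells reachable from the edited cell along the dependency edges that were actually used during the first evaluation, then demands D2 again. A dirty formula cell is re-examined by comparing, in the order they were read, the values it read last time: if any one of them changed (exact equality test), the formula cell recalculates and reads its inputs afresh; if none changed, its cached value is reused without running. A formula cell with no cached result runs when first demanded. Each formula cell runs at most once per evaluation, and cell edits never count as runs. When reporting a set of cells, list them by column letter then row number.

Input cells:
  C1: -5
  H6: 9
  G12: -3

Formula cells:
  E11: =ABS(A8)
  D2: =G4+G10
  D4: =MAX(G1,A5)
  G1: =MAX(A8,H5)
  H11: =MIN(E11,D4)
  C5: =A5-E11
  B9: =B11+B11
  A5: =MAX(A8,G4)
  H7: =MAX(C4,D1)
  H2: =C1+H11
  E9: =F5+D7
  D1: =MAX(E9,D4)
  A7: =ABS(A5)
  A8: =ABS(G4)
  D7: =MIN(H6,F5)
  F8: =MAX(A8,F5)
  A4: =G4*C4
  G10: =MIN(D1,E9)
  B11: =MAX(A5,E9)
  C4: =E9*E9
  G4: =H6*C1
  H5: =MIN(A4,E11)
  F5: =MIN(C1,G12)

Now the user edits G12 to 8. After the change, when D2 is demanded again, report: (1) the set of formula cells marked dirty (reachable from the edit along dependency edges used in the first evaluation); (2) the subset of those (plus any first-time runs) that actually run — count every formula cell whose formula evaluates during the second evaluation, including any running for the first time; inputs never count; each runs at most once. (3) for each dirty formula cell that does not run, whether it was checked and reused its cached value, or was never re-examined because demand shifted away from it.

Dirty set: A4, C4, D1, D2, D4, D7, E9, F5, G1, G10, H5.
Run set: F5 (1 run).
Re-examined without running (cache reused): A4, C4, D1, D2, D4, D7, E9, G1, G10, H5.
The important point: F5 recomputes to an identical value, and the output ends up unchanged.

Initial pass — values computed on the first demand:
  F5 = MIN(-5, -3) = -5
  D7 = MIN(9, -5) = -5
  E9 = -5 + -5 = -10
  C4 = -10 * -10 = 100
  G4 = 9 * -5 = -45
  A4 = -45 * 100 = -4500
  A8 = ABS(-45) = 45
  A5 = MAX(45, -45) = 45
  E11 = ABS(45) = 45
  H5 = MIN(-4500, 45) = -4500
  G1 = MAX(45, -4500) = 45
  D4 = MAX(45, 45) = 45
  D1 = MAX(-10, 45) = 45
  G10 = MIN(45, -10) = -10
  D2 = -45 + -10 = -55

Second demand — change propagation:
  F5: re-runs because G12 -3->8; new result -5 (unchanged).
  D7: re-examined; everything it read last time is the same (H6 unchanged, F5 unchanged) — cache -5 kept, no run.
  E9: re-examined; everything it read last time is the same (F5 unchanged, D7 unchanged) — cache -10 kept, no run.
  C4: re-examined; everything it read last time is the same (E9 unchanged, E9 unchanged) — cache 100 kept, no run.
  A4: re-examined; everything it read last time is the same (G4 unchanged, C4 unchanged) — cache -4500 kept, no run.
  H5: re-examined; everything it read last time is the same (A4 unchanged, E11 unchanged) — cache -4500 kept, no run.
  G1: re-examined; everything it read last time is the same (A8 unchanged, H5 unchanged) — cache 45 kept, no run.
  D4: re-examined; everything it read last time is the same (G1 unchanged, A5 unchanged) — cache 45 kept, no run.
  D1: re-examined; everything it read last time is the same (E9 unchanged, D4 unchanged) — cache 45 kept, no run.
  G10: re-examined; everything it read last time is the same (D1 unchanged, E9 unchanged) — cache -10 kept, no run.
  D2: re-examined; everything it read last time is the same (G4 unchanged, G10 unchanged) — cache -55 kept, no run.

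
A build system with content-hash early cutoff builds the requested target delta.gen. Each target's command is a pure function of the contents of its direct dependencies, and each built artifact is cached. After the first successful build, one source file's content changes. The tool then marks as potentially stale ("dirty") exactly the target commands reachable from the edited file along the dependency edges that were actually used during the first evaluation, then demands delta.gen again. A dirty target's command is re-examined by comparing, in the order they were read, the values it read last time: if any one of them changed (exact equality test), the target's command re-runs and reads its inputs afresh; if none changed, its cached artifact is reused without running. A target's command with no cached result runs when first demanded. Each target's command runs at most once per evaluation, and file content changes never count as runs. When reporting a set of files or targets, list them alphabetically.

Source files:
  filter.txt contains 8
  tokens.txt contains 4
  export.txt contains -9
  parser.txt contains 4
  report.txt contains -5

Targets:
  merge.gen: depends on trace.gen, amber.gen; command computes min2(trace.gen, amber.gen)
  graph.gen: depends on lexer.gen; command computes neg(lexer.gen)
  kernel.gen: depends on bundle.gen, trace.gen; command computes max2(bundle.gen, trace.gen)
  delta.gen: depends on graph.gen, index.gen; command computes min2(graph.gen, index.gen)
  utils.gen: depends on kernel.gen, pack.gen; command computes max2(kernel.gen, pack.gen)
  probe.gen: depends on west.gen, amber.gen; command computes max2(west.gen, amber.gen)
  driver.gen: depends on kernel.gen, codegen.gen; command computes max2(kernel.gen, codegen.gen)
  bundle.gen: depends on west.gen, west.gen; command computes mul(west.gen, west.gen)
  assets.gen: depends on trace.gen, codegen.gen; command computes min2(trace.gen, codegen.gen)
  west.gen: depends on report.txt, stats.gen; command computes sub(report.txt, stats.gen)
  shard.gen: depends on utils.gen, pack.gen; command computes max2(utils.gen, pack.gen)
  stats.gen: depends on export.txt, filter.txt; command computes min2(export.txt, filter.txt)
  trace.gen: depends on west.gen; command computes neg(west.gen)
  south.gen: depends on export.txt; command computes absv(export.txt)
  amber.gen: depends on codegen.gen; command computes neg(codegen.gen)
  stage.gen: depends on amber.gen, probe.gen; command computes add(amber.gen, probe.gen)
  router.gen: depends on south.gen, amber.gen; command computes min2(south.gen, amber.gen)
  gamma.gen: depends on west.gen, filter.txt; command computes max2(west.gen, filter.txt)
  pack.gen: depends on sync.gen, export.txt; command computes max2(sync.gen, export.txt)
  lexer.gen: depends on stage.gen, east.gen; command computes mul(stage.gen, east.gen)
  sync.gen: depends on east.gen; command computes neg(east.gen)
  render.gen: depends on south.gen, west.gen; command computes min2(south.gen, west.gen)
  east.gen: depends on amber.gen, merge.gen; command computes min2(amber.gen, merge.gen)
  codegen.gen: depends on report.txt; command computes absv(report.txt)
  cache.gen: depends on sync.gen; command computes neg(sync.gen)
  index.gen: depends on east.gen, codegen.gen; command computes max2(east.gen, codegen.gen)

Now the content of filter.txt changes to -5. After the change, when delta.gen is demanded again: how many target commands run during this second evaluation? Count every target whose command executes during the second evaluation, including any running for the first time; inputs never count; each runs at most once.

First evaluation (everything demanded from the output):
  codegen.gen = absv(-5) = 5
  amber.gen = neg(5) = -5
  stats.gen = min2(-9, 8) = -9
  west.gen = sub(-5, -9) = 4
  probe.gen = max2(4, -5) = 4
  stage.gen = add(-5, 4) = -1
  trace.gen = neg(4) = -4
  merge.gen = min2(-4, -5) = -5
  east.gen = min2(-5, -5) = -5
  index.gen = max2(-5, 5) = 5
  lexer.gen = mul(-1, -5) = 5
  graph.gen = neg(5) = -5
  delta.gen = min2(-5, 5) = -5

Propagation after the edit:
  stats.gen: runs — filter.txt 8->-5; result -9 (same value as before).
  west.gen: checked — values it read are unchanged (report.txt unchanged, stats.gen unchanged); reused cached 4 without running.
  probe.gen: checked — values it read are unchanged (west.gen unchanged, amber.gen unchanged); reused cached 4 without running.
  stage.gen: checked — values it read are unchanged (amber.gen unchanged, probe.gen unchanged); reused cached -1 without running.
  trace.gen: checked — values it read are unchanged (west.gen unchanged); reused cached -4 without running.
  merge.gen: checked — values it read are unchanged (trace.gen unchanged, amber.gen unchanged); reused cached -5 without running.
  east.gen: checked — values it read are unchanged (amber.gen unchanged, merge.gen unchanged); reused cached -5 without running.
  index.gen: checked — values it read are unchanged (east.gen unchanged, codegen.gen unchanged); reused cached 5 without running.
  lexer.gen: checked — values it read are unchanged (stage.gen unchanged, east.gen unchanged); reused cached 5 without running.
  graph.gen: checked — values it read are unchanged (lexer.gen unchanged); reused cached -5 without running.
  delta.gen: checked — values it read are unchanged (graph.gen unchanged, index.gen unchanged); reused cached -5 without running.

Key observation: the change is absorbed at stats.gen — it re-runs but produces the same value, and the output's value is unchanged.

Target commands that run: stats.gen — 1 in total.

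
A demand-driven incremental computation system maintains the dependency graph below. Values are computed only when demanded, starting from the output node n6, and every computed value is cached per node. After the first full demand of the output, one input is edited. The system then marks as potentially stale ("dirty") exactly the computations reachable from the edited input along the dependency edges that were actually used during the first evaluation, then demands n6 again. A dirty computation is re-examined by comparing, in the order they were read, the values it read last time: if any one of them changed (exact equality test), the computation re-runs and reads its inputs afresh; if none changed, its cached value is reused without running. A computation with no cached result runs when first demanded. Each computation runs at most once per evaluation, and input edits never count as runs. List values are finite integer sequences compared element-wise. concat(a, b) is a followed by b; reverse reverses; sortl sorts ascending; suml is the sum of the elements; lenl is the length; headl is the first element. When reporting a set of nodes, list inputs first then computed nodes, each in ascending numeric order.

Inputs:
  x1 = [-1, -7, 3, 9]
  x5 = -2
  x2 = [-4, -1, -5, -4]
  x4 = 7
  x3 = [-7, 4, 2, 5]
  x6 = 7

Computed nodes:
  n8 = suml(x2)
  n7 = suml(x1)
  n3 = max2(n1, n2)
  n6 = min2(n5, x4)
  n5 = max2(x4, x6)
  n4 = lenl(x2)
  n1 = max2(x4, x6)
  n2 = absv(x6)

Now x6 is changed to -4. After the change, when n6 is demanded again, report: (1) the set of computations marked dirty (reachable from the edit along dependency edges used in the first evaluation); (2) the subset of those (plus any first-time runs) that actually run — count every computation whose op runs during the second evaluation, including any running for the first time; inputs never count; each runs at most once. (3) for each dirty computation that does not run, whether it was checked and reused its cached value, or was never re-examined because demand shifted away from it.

First evaluation (everything demanded from the output):
  n5 = max2(7, 7) = 7
  n6 = min2(7, 7) = 7

Propagation after the edit:
  n5: runs — x6 7->-4; result 7 (same value as before).
  n6: checked — values it read are unchanged (n5 unchanged, x4 unchanged); reused cached 7 without running.

Key observation: the change is absorbed at n5 — it re-runs but produces the same value, and the output's value is unchanged.

Marked dirty: n5, n6.
Computations that run: n5 — 1 in total.
Checked but reused from cache: n6.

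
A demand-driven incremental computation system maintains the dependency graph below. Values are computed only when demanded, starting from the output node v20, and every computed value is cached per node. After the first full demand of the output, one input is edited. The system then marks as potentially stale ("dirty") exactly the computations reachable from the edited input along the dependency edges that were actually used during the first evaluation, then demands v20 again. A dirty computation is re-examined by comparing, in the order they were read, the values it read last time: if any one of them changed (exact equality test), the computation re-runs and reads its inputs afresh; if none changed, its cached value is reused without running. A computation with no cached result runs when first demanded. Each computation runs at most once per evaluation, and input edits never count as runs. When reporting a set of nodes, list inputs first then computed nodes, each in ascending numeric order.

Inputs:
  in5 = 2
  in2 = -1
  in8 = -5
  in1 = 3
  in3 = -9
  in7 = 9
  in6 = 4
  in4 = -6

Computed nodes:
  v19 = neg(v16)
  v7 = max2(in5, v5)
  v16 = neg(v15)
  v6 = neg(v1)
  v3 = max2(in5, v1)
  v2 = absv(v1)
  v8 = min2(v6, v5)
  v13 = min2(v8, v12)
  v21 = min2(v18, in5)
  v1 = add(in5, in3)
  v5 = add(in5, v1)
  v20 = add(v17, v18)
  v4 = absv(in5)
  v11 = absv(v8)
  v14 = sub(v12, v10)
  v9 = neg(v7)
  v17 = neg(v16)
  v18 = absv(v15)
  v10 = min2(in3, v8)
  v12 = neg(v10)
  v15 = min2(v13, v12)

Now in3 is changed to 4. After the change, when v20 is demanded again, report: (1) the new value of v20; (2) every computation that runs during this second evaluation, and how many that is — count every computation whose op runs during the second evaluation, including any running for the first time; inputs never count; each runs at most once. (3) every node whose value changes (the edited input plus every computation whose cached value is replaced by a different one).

First evaluation (everything demanded from the output):
  v1 = add(2, -9) = -7
  v5 = add(2, -7) = -5
  v6 = neg(-7) = 7
  v8 = min2(7, -5) = -5
  v10 = min2(-9, -5) = -9
  v12 = neg(-9) = 9
  v13 = min2(-5, 9) = -5
  v15 = min2(-5, 9) = -5
  v16 = neg(-5) = 5
  v17 = neg(5) = -5
  v18 = absv(-5) = 5
  v20 = add(-5, 5) = 0

Propagation after the edit:
  v1: runs — in3 -9->4; result 6.
  v5: runs — v1 -7->6; result 8.
  v6: runs — v1 -7->6; result -6.
  v8: runs — v6 7->-6; v5 -5->8; result -6.
  v10: runs — in3 -9->4; v8 -5->-6; result -6.
  v12: runs — v10 -9->-6; result 6.
  v13: runs — v8 -5->-6; v12 9->6; result -6.
  v15: runs — v13 -5->-6; v12 9->6; result -6.
  v16: runs — v15 -5->-6; result 6.
  v17: runs — v16 5->6; result -6.
  v18: runs — v15 -5->-6; result 6.
  v20: runs — v17 -5->-6; v18 5->6; result 0 (same value as before).

New value of v20: 0.
Computations that run: v1, v5, v6, v8, v10, v12, v13, v15, v16, v17, v18, v20 — 12 in total.
Values that change: in3, v1, v5, v6, v8, v10, v12, v13, v15, v16, v17, v18.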